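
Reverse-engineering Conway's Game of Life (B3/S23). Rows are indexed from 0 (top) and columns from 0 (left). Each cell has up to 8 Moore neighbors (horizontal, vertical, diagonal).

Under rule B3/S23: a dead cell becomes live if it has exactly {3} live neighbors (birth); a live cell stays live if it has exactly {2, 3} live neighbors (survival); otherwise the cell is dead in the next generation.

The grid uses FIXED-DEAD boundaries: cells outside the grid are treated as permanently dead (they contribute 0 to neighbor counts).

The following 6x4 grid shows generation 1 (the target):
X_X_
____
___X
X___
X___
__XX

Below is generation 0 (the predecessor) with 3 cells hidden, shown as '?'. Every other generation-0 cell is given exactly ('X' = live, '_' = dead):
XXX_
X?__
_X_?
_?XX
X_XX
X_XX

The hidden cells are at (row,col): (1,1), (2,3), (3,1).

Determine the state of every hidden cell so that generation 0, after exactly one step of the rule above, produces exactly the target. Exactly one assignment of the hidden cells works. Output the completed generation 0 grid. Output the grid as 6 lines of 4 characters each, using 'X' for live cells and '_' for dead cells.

Hidden generation-0 cells (in order): (1,1), (2,3), (3,1).
A hidden cell only influences target cells in its own 3x3 neighborhood. Try each of the 2^3 = 8 assignments, step the completed generation 0 forward once under B3/S23, and compare with the target:
  (1,1)=_ (2,3)=_ (3,1)=_ -> step gives (0,1)='X' but target has '_' -> reject
  (1,1)=_ (2,3)=_ (3,1)=X -> step gives (0,1)='X' but target has '_' -> reject
  (1,1)=_ (2,3)=X (3,1)=_ -> step gives (0,1)='X' but target has '_' -> reject
  (1,1)=_ (2,3)=X (3,1)=X -> step gives (0,1)='X' but target has '_' -> reject
  (1,1)=X (2,3)=_ (3,1)=_ -> step gives (2,0)='X' but target has '_' -> reject
  (1,1)=X (2,3)=_ (3,1)=X -> step gives (2,3)='_' but target has 'X' -> reject
  (1,1)=X (2,3)=X (3,1)=_ -> step gives (2,0)='X' but target has '_' -> reject
  (1,1)=X (2,3)=X (3,1)=X -> step reproduces the target at every cell -> ACCEPT
Unique solution: (1,1)=live, (2,3)=live, (3,1)=live.
Check: live-neighbor counts of every cell in the completed generation 0:
3421
4552
4462
3464
2665
1433
Applying B3/S23 to generation 0 with these counts gives:
X_X_
____
___X
X___
X___
__XX
which matches the target exactly.

Answer: XXX_
XX__
_X_X
_XXX
X_XX
X_XX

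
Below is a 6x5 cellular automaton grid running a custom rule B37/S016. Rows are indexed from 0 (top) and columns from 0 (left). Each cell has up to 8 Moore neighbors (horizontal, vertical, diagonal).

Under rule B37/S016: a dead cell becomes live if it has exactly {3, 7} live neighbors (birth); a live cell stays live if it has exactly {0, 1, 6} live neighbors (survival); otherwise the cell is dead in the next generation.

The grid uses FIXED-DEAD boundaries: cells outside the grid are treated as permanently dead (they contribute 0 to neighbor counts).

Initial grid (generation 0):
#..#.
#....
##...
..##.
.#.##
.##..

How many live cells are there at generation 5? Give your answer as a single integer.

Simulating step by step:
Generation 0 (given above): 12 live cells
Generation 1: 6 live cells
#..#.
.....
..#..
#...#
.....
...#.
Generation 2: 6 live cells
#..#.
.....
..#..
#...#
.....
...#.
Generation 3: 6 live cells
#..#.
.....
..#..
#...#
.....
...#.
Generation 4: 6 live cells
#..#.
.....
..#..
#...#
.....
...#.
Generation 5: 6 live cells
#..#.
.....
..#..
#...#
.....
...#.
Population at generation 5: 6

Answer: 6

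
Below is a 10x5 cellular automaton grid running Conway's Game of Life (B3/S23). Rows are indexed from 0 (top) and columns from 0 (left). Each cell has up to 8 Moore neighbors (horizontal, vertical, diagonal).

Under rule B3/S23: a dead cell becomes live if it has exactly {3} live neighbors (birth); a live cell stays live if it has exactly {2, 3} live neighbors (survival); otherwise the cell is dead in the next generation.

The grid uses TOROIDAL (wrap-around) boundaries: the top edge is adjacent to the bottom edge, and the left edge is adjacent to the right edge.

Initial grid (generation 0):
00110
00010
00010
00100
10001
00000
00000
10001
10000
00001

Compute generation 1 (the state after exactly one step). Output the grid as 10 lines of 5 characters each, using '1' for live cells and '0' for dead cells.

Simulating step by step:
Generation 0 (given above): 11 live cells
Generation 1: 14 live cells
(generation 1 grid is the final answer)

Answer: 00111
00011
00110
00011
00000
00000
00000
10001
10000
00011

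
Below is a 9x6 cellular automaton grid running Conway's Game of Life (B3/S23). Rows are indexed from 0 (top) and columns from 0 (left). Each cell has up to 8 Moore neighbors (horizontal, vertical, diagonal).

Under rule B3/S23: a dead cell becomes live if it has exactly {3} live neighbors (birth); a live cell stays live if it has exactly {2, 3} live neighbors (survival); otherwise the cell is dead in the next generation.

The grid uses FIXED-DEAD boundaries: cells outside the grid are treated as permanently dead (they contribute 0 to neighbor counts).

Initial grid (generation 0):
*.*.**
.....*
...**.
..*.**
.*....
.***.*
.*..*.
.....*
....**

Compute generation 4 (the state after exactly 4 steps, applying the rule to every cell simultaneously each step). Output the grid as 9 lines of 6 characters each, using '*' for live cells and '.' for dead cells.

Answer: ....**
...*.*
.*.*.*
.*.*.*
.**.*.
**....
.*.**.
.***..
...**.

Derivation:
Simulating step by step:
Generation 0 (given above): 20 live cells
Generation 1: 20 live cells
....**
.....*
...*..
..*.**
.*...*
**.**.
.*.***
.....*
....**
Generation 2: 22 live cells
....**
.....*
...*.*
..****
**...*
**.*..
**.*.*
...*..
....**
Generation 3: 19 live cells
....**
.....*
..**.*
.***.*
*....*
......
**.*..
..**.*
....*.
Generation 4: 23 live cells
(generation 4 grid is the final answer)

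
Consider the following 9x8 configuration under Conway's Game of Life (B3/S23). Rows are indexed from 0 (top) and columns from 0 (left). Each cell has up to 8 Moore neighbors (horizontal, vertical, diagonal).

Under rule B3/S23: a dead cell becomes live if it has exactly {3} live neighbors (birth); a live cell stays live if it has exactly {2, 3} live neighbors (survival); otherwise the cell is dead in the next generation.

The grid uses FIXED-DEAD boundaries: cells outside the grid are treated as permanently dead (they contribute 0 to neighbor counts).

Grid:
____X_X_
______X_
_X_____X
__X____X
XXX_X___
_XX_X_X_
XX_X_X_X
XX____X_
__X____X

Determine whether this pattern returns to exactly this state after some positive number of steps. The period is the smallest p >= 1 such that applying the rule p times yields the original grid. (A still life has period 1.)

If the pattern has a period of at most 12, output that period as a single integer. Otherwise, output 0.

Simulating and comparing each generation to the original:
Gen 0 (original, given above): 25 live cells
Gen 1: 21 live cells, differs from original
Gen 2: 20 live cells, differs from original
Gen 3: 21 live cells, differs from original
Gen 4: 19 live cells, differs from original
Gen 5: 21 live cells, differs from original
Gen 6: 18 live cells, differs from original
Gen 7: 19 live cells, differs from original
Gen 8: 23 live cells, differs from original
Gen 9: 20 live cells, differs from original
Gen 10: 24 live cells, differs from original
Gen 11: 21 live cells, differs from original
Gen 12: 27 live cells, differs from original
No period found within 12 steps.

Answer: 0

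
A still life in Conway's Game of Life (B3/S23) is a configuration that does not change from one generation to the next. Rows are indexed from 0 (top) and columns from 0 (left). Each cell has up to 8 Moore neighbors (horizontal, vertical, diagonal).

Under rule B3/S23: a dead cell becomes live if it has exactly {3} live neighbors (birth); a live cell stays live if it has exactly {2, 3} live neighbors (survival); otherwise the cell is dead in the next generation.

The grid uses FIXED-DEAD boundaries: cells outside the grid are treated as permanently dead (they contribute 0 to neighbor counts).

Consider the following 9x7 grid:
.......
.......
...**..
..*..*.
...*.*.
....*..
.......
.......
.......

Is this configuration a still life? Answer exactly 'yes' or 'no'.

Compute generation 1 and compare to generation 0 (given above):
Generation 1:
.......
.......
...**..
..*..*.
...*.*.
....*..
.......
.......
.......
The grids are IDENTICAL -> still life.

Answer: yes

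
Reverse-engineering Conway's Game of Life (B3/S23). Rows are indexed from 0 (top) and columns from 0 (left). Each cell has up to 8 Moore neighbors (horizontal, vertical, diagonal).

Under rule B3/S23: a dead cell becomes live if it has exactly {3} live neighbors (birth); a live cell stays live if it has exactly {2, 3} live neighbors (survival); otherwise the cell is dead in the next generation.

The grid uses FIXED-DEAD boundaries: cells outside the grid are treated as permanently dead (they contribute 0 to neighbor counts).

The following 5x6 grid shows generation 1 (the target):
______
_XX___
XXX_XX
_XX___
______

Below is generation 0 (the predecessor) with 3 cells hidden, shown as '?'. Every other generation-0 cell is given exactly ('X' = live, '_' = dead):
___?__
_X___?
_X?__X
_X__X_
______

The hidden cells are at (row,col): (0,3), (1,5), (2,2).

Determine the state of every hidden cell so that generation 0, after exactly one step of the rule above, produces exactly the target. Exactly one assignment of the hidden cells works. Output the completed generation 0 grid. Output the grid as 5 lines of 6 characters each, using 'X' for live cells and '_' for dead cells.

Answer: ______
_X___X
_XX__X
_X__X_
______

Derivation:
Hidden generation-0 cells (in order): (0,3), (1,5), (2,2).
A hidden cell only influences target cells in its own 3x3 neighborhood. Try each of the 2^3 = 8 assignments, step the completed generation 0 forward once under B3/S23, and compare with the target:
  (0,3)=_ (1,5)=_ (2,2)=_ -> step gives (1,1)='_' but target has 'X' -> reject
  (0,3)=_ (1,5)=_ (2,2)=X -> step gives (2,4)='_' but target has 'X' -> reject
  (0,3)=_ (1,5)=X (2,2)=_ -> step gives (1,1)='_' but target has 'X' -> reject
  (0,3)=_ (1,5)=X (2,2)=X -> step reproduces the target at every cell -> ACCEPT
  (0,3)=X (1,5)=_ (2,2)=_ -> step gives (1,1)='_' but target has 'X' -> reject
  (0,3)=X (1,5)=_ (2,2)=X -> step gives (1,2)='_' but target has 'X' -> reject
  (0,3)=X (1,5)=X (2,2)=_ -> step gives (1,1)='_' but target has 'X' -> reject
  (0,3)=X (1,5)=X (2,2)=X -> step gives (1,2)='_' but target has 'X' -> reject
Unique solution: (0,3)=dead, (1,5)=live, (2,2)=live.
Check: live-neighbor counts of every cell in the completed generation 0:
111011
223121
333232
223212
111111
Applying B3/S23 to generation 0 with these counts gives:
______
_XX___
XXX_XX
_XX___
______
which matches the target exactly.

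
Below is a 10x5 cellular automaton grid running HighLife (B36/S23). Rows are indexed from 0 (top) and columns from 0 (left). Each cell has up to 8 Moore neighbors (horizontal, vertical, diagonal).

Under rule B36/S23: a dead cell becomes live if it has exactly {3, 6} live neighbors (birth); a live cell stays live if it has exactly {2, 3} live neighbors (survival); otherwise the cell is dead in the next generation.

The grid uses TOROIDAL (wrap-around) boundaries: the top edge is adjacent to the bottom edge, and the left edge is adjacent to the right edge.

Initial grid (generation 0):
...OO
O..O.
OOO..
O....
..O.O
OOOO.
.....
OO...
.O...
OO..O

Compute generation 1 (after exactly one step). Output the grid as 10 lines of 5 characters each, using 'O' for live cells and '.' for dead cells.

Answer: .OOO.
O..O.
O.O..
O.OOO
..O.O
OOOOO
....O
OO...
O.O.O
.OOOO

Derivation:
Simulating step by step:
Generation 0 (given above): 20 live cells
Generation 1: 28 live cells
(generation 1 grid is the final answer)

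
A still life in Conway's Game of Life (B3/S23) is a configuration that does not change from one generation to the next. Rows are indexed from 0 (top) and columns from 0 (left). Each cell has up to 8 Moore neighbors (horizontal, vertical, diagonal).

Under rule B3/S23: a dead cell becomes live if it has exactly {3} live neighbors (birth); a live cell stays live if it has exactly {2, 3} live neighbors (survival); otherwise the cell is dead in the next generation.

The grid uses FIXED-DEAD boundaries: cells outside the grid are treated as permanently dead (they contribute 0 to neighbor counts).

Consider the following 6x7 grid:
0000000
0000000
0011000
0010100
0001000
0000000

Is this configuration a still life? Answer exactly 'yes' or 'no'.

Compute generation 1 and compare to generation 0 (given above):
Generation 1:
0000000
0000000
0011000
0010100
0001000
0000000
The grids are IDENTICAL -> still life.

Answer: yes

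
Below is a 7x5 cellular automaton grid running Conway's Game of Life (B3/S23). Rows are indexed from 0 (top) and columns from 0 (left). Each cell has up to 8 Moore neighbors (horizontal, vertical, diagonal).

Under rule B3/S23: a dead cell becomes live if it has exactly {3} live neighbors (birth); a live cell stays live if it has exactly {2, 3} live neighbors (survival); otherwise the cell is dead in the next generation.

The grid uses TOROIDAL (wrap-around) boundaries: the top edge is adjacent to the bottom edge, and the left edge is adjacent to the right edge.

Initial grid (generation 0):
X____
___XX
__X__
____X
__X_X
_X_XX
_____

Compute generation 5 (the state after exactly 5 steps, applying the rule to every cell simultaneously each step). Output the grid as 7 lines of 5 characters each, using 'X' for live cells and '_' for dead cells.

Simulating step by step:
Generation 0 (given above): 10 live cells
Generation 1: 12 live cells
____X
___XX
____X
_____
__X_X
X_XXX
X___X
Generation 2: 12 live cells
_____
X__XX
___XX
___X_
XXX_X
__X__
_X___
Generation 3: 13 live cells
X___X
X__X_
X_X__
_X___
XXX_X
__XX_
_____
Generation 4: 17 live cells
X___X
X__X_
X_X_X
___XX
X___X
X_XXX
___XX
Generation 5: 12 live cells
(generation 5 grid is the final answer)

Answer: X____
___X_
XXX__
_X___
_XX__
_XX__
_XX__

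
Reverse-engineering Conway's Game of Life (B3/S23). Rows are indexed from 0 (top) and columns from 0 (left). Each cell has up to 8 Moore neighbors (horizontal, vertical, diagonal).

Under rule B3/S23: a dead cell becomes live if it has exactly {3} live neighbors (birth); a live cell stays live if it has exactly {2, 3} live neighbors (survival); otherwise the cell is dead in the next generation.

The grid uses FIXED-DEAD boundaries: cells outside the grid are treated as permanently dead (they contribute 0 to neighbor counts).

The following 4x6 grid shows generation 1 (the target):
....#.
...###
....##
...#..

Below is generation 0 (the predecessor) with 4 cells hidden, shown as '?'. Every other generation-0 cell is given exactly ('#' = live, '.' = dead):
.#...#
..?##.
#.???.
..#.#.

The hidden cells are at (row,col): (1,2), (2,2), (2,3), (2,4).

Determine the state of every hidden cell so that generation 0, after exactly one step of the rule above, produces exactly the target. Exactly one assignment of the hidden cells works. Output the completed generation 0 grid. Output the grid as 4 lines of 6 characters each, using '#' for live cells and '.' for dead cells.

Hidden generation-0 cells (in order): (1,2), (2,2), (2,3), (2,4).
A hidden cell only influences target cells in its own 3x3 neighborhood. Try each of the 2^4 = 16 assignments, step the completed generation 0 forward once under B3/S23, and compare with the target:
  (1,2)=. (2,2)=. (2,3)=. (2,4)=. -> step gives (1,3)='.' but target has '#' -> reject
  (1,2)=. (2,2)=. (2,3)=. (2,4)=# -> step reproduces the target at every cell -> ACCEPT
  (1,2)=. (2,2)=. (2,3)=# (2,4)=. -> step gives (1,2)='#' but target has '.' -> reject
  (1,2)=. (2,2)=. (2,3)=# (2,4)=# -> step gives (1,2)='#' but target has '.' -> reject
  (1,2)=. (2,2)=# (2,3)=. (2,4)=. -> step gives (1,1)='#' but target has '.' -> reject
  (1,2)=. (2,2)=# (2,3)=. (2,4)=# -> step gives (1,1)='#' but target has '.' -> reject
  (1,2)=. (2,2)=# (2,3)=# (2,4)=. -> step gives (1,1)='#' but target has '.' -> reject
  (1,2)=. (2,2)=# (2,3)=# (2,4)=# -> step gives (1,1)='#' but target has '.' -> reject
  (1,2)=# (2,2)=. (2,3)=. (2,4)=. -> step gives (0,2)='#' but target has '.' -> reject
  (1,2)=# (2,2)=. (2,3)=. (2,4)=# -> step gives (0,2)='#' but target has '.' -> reject
  (1,2)=# (2,2)=. (2,3)=# (2,4)=. -> step gives (0,2)='#' but target has '.' -> reject
  (1,2)=# (2,2)=. (2,3)=# (2,4)=# -> step gives (0,2)='#' but target has '.' -> reject
  (1,2)=# (2,2)=# (2,3)=. (2,4)=. -> step gives (0,2)='#' but target has '.' -> reject
  (1,2)=# (2,2)=# (2,3)=. (2,4)=# -> step gives (0,2)='#' but target has '.' -> reject
  (1,2)=# (2,2)=# (2,3)=# (2,4)=. -> step gives (0,2)='#' but target has '.' -> reject
  (1,2)=# (2,2)=# (2,3)=# (2,4)=# -> step gives (0,2)='#' but target has '.' -> reject
Unique solution: (1,2)=dead, (2,2)=dead, (2,3)=dead, (2,4)=live.
Check: live-neighbor counts of every cell in the completed generation 0:
102231
222233
022533
120312
Applying B3/S23 to generation 0 with these counts gives:
....#.
...###
....##
...#..
which matches the target exactly.

Answer: .#...#
...##.
#...#.
..#.#.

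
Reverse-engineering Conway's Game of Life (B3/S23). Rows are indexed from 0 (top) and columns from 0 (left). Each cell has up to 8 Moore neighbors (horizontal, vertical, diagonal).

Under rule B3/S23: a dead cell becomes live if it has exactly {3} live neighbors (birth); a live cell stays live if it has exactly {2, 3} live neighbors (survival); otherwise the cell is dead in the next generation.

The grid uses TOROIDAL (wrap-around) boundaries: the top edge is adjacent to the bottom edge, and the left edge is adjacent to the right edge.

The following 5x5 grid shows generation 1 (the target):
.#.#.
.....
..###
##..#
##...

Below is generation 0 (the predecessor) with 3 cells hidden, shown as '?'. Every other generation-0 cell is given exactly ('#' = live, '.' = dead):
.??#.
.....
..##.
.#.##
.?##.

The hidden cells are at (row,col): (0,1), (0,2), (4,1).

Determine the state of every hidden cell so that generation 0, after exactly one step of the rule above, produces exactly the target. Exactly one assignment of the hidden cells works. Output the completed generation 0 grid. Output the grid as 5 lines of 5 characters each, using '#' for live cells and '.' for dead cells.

Hidden generation-0 cells (in order): (0,1), (0,2), (4,1).
A hidden cell only influences target cells in its own 3x3 neighborhood. Try each of the 2^3 = 8 assignments, step the completed generation 0 forward once under B3/S23, and compare with the target:
  (0,1)=. (0,2)=. (4,1)=. -> step gives (0,1)='.' but target has '#' -> reject
  (0,1)=. (0,2)=. (4,1)=# -> step gives (0,1)='.' but target has '#' -> reject
  (0,1)=. (0,2)=# (4,1)=. -> step gives (0,1)='.' but target has '#' -> reject
  (0,1)=. (0,2)=# (4,1)=# -> step reproduces the target at every cell -> ACCEPT
  (0,1)=# (0,2)=. (4,1)=. -> step gives (0,1)='.' but target has '#' -> reject
  (0,1)=# (0,2)=. (4,1)=# -> step gives (1,3)='#' but target has '.' -> reject
  (0,1)=# (0,2)=# (4,1)=. -> step gives (1,1)='#' but target has '.' -> reject
  (0,1)=# (0,2)=# (4,1)=# -> step gives (1,1)='#' but target has '.' -> reject
Unique solution: (0,1)=dead, (0,2)=live, (4,1)=live.
Check: live-neighbor counts of every cell in the completed generation 0:
13432
02442
22333
33753
33654
Applying B3/S23 to generation 0 with these counts gives:
.#.#.
.....
..###
##..#
##...
which matches the target exactly.

Answer: ..##.
.....
..##.
.#.##
.###.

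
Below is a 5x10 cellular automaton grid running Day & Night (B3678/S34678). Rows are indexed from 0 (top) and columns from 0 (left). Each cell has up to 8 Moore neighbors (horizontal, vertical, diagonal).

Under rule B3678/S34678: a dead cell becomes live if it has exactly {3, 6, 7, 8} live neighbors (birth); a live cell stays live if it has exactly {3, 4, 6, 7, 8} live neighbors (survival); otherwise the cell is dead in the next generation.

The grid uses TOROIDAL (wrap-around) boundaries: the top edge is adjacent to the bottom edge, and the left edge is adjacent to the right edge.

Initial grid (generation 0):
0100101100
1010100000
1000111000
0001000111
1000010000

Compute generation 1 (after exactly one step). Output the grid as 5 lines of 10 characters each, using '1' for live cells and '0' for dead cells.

Answer: 1101000000
0000110100
0100110110
1000000001
0000100001

Derivation:
Simulating step by step:
Generation 0 (given above): 17 live cells
Generation 1: 15 live cells
(generation 1 grid is the final answer)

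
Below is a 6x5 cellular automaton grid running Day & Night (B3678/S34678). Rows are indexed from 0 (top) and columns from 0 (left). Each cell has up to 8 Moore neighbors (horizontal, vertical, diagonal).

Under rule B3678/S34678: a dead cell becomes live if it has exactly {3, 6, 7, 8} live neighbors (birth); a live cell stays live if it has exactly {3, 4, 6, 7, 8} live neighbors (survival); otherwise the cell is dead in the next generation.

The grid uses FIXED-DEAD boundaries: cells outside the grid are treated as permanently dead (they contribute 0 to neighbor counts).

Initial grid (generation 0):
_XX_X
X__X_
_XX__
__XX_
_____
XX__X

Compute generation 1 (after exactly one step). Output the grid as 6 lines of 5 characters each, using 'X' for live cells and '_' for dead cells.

Simulating step by step:
Generation 0 (given above): 12 live cells
Generation 1: 9 live cells
(generation 1 grid is the final answer)

Answer: ___X_
___X_
_XX__
_XX__
_XXX_
_____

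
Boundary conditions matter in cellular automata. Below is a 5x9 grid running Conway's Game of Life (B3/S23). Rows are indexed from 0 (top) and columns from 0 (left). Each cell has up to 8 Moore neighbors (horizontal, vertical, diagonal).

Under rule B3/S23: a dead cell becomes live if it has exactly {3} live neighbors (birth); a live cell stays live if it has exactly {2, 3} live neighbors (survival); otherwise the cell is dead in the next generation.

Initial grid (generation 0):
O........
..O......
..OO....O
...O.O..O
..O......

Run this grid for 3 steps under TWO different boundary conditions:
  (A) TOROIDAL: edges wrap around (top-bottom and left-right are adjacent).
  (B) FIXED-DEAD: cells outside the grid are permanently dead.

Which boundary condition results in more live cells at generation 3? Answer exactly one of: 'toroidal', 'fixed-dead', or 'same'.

Answer: toroidal

Derivation:
Under TOROIDAL boundary, generation 3:
.........
OOO......
.OOO.....
.........
.........
Population = 6

Under FIXED-DEAD boundary, generation 3:
.........
.OO......
.OOO.....
.........
.........
Population = 5

Comparison: toroidal=6, fixed-dead=5 -> toroidal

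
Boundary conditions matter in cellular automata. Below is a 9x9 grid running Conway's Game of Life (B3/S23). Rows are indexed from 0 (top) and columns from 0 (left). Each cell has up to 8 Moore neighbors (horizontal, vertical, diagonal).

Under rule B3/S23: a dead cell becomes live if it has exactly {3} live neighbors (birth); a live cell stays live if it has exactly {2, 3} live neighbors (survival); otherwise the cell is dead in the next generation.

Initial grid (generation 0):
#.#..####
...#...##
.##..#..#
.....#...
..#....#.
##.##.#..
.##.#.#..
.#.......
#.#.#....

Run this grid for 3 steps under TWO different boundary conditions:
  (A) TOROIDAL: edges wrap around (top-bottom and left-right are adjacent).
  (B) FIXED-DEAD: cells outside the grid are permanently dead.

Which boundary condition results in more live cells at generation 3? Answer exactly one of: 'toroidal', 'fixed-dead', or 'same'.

Answer: toroidal

Derivation:
Under TOROIDAL boundary, generation 3:
#.#....#.
#.#...#..
#..#...#.
.#.#.#...
##.....##
##.#..###
.#.##.#.#
.#.#.##.#
#..##.##.
Population = 37

Under FIXED-DEAD boundary, generation 3:
...###...
..#...##.
..#.##.#.
.#.#.#...
.#.......
.#.#..##.
.....###.
.........
.........
Population = 21

Comparison: toroidal=37, fixed-dead=21 -> toroidal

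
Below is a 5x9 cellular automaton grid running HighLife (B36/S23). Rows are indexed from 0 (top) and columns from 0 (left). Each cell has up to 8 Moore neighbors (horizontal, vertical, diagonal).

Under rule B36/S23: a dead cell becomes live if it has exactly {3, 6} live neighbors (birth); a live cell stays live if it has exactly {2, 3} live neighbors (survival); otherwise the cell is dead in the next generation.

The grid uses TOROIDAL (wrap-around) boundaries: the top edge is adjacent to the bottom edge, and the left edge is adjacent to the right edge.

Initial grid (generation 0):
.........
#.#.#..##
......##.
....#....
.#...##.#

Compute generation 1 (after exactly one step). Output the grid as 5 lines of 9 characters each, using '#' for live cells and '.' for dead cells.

Answer: .#...##..
......###
...#.###.
.........
.....#...

Derivation:
Simulating step by step:
Generation 0 (given above): 12 live cells
Generation 1: 11 live cells
(generation 1 grid is the final answer)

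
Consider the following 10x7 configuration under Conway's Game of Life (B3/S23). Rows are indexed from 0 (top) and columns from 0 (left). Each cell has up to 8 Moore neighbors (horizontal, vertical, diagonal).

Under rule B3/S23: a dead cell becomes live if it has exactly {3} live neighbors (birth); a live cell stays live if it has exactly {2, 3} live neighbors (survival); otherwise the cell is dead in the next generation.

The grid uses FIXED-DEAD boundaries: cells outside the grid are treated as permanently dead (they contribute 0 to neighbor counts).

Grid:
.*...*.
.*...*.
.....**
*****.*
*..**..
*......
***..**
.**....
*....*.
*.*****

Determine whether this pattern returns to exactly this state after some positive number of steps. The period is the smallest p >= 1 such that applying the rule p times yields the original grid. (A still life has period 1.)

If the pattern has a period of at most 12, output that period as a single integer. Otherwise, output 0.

Simulating and comparing each generation to the original:
Gen 0 (original, given above): 31 live cells
Gen 1: 30 live cells, differs from original
Gen 2: 26 live cells, differs from original
Gen 3: 26 live cells, differs from original
Gen 4: 19 live cells, differs from original
Gen 5: 16 live cells, differs from original
Gen 6: 13 live cells, differs from original
Gen 7: 16 live cells, differs from original
Gen 8: 11 live cells, differs from original
Gen 9: 8 live cells, differs from original
Gen 10: 7 live cells, differs from original
Gen 11: 5 live cells, differs from original
Gen 12: 4 live cells, differs from original
No period found within 12 steps.

Answer: 0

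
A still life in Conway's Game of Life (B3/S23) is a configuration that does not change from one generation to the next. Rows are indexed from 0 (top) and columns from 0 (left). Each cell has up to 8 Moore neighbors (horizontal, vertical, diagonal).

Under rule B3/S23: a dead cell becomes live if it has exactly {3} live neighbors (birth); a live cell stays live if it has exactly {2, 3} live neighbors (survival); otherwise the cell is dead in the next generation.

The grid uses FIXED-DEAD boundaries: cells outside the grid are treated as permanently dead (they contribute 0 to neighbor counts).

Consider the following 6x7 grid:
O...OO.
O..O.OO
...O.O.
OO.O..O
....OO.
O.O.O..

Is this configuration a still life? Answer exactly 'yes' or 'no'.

Compute generation 1 and compare to generation 0 (given above):
Generation 1:
....OOO
...O..O
OO.O.O.
..OO..O
O.O.OO.
...OOO.
Cell (0,0) differs: gen0=1 vs gen1=0 -> NOT a still life.

Answer: no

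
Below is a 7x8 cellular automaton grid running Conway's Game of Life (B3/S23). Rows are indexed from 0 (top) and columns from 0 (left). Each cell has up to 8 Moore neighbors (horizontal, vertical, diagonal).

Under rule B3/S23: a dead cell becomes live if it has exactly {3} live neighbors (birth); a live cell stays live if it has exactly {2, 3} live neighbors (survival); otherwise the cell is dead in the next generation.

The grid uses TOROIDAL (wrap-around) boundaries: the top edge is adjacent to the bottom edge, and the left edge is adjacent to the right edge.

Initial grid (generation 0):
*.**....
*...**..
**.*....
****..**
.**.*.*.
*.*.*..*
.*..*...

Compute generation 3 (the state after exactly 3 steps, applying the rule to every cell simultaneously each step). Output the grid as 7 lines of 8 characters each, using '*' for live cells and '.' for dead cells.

Answer: ...*....
...**.**
.*.*...*
...**...
*..**.*.
*...*...
..*.....

Derivation:
Simulating step by step:
Generation 0 (given above): 25 live cells
Generation 1: 21 live cells
*.**.*..
*...*..*
...*.**.
....***.
....*.*.
*.*.*..*
....*..*
Generation 2: 23 live cells
**.*.**.
***....*
...*....
...*...*
....*.*.
*...*.**
..*.****
Generation 3: 17 live cells
(generation 3 grid is the final answer)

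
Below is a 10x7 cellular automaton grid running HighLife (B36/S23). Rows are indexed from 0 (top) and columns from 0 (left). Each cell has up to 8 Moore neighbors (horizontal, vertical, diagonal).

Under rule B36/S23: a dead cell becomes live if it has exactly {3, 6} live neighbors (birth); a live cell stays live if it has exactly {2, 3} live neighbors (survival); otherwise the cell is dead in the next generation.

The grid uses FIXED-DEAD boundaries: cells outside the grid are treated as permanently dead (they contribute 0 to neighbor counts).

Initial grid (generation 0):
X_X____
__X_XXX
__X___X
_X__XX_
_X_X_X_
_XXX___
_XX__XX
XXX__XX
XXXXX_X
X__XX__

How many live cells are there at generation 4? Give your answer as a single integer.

Answer: 14

Derivation:
Simulating step by step:
Generation 0 (given above): 35 live cells
Generation 1: 31 live cells
_X_X_X_
__X__XX
_XX__XX
_X_XXXX
XXXX_X_
X__X_XX
____XXX
_______
______X
X___XX_
Generation 2: 15 live cells
__X_XXX
___X___
_X_____
_______
X______
X__XX__
____X_X
______X
_____X_
_____X_
Generation 3: 15 live cells
___XXX_
__XXXX_
_______
_______
_______
___XXX_
___XX__
______X
_____XX
_______
Generation 4: 14 live cells
__X__X_
__X__X_
___XX__
_______
____X__
___X_X_
___X___
____X_X
_____XX
_______
Population at generation 4: 14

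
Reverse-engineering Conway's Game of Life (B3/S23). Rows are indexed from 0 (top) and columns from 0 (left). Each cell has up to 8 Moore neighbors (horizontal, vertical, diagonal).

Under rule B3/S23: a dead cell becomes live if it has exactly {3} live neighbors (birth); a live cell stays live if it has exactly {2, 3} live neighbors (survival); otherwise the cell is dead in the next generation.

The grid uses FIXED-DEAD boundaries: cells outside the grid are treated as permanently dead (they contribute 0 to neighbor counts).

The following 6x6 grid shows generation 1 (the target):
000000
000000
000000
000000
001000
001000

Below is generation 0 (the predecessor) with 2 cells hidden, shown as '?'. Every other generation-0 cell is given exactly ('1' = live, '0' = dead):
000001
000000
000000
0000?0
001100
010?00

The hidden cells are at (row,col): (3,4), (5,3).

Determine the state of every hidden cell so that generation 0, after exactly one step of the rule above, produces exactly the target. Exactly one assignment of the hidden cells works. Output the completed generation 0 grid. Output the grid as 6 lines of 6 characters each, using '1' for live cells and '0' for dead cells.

Answer: 000001
000000
000000
000000
001100
010000

Derivation:
Hidden generation-0 cells (in order): (3,4), (5,3).
A hidden cell only influences target cells in its own 3x3 neighborhood. Try each of the 2^2 = 4 assignments, step the completed generation 0 forward once under B3/S23, and compare with the target:
  (3,4)=0 (5,3)=0 -> step reproduces the target at every cell -> ACCEPT
  (3,4)=0 (5,3)=1 -> step gives (4,3)='1' but target has '0' -> reject
  (3,4)=1 (5,3)=0 -> step gives (3,3)='1' but target has '0' -> reject
  (3,4)=1 (5,3)=1 -> step gives (3,3)='1' but target has '0' -> reject
Unique solution: (3,4)=dead, (5,3)=dead.
Check: live-neighbor counts of every cell in the completed generation 0:
000010
000011
000000
012210
122110
113210
Applying B3/S23 to generation 0 with these counts gives:
000000
000000
000000
000000
001000
001000
which matches the target exactly.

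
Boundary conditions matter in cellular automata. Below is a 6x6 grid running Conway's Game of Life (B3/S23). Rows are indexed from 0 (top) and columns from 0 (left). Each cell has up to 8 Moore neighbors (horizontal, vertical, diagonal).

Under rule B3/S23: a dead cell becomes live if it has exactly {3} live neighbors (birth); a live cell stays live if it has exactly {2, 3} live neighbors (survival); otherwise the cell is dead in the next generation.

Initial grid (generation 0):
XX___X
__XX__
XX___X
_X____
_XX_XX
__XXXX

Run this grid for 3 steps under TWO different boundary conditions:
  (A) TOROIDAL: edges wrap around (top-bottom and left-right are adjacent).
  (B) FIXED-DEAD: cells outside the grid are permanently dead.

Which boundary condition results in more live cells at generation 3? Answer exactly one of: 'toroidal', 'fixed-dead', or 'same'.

Answer: toroidal

Derivation:
Under TOROIDAL boundary, generation 3:
_XX__X
__X_XX
_X__X_
__X_X_
______
_X___X
Population = 12

Under FIXED-DEAD boundary, generation 3:
_X_X__
X_____
_____X
X_____
___XXX
_XX___
Population = 10

Comparison: toroidal=12, fixed-dead=10 -> toroidal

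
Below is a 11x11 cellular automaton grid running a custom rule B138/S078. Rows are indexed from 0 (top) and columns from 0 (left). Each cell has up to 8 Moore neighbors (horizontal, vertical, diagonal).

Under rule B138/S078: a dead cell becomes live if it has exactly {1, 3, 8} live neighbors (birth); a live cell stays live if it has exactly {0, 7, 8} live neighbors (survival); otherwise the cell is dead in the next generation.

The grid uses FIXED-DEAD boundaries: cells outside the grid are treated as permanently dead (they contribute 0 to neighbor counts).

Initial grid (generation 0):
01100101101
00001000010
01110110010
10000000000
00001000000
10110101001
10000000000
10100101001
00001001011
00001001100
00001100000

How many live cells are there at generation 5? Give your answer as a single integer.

Answer: 33

Derivation:
Simulating step by step:
Generation 0 (given above): 37 live cells
Generation 1: 43 live cells
10000000010
00000001001
00001001000
01111101111
01010001111
01001001111
00111000000
01100010110
10110100000
00010010010
00000000010
Generation 2: 37 live cells
11000011000
11011100100
10100100001
00000000000
10000100110
00000000000
00000100001
00000100001
00001011110
10101001000
00111111000
Generation 3: 38 live cells
00101100010
00000001001
00010001101
01110001010
11001111001
11000001010
00000000000
00011001100
10110000000
11000000001
11000000000
Generation 4: 34 live cells
01100001000
01011010000
10000010000
10000100001
00010000010
00010100100
00000101001
10100110010
00001110001
00001000011
00000000011
Generation 5: 33 live cells
00010000100
10000101100
01001000011
00110001100
11000001000
00000010010
10000000110
10100001001
10110000000
00000001000
00011100000
Population at generation 5: 33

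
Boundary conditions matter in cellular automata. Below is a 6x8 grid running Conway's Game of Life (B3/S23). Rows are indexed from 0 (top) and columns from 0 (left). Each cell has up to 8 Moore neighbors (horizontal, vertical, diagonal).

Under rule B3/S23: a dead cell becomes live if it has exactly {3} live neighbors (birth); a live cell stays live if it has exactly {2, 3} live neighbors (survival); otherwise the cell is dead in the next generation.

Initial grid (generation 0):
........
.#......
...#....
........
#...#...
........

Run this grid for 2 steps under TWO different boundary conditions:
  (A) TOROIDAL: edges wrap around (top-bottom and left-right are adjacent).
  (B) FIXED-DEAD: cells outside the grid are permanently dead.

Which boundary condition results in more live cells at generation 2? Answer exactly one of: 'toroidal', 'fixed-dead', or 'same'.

Under TOROIDAL boundary, generation 2:
........
........
........
........
........
........
Population = 0

Under FIXED-DEAD boundary, generation 2:
........
........
........
........
........
........
Population = 0

Comparison: toroidal=0, fixed-dead=0 -> same

Answer: same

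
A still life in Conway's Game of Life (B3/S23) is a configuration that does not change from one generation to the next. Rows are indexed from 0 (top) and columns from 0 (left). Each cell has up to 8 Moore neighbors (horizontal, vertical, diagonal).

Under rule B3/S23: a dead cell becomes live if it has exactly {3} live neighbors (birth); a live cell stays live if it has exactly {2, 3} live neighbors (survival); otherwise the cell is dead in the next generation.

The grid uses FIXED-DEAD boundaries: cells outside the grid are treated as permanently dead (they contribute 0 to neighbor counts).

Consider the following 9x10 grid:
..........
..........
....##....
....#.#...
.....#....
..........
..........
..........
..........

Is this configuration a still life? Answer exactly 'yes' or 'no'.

Compute generation 1 and compare to generation 0 (given above):
Generation 1:
..........
..........
....##....
....#.#...
.....#....
..........
..........
..........
..........
The grids are IDENTICAL -> still life.

Answer: yes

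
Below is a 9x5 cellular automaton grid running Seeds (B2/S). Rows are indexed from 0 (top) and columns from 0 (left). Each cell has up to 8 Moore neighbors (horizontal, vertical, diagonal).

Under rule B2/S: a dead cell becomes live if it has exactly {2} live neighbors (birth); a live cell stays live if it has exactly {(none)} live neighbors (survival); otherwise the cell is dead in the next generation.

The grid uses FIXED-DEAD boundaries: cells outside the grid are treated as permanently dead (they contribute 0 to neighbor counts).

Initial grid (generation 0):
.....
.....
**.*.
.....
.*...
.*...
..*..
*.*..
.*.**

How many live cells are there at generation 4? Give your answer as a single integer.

Simulating step by step:
Generation 0 (given above): 11 live cells
Generation 1: 11 live cells
.....
***..
..*..
.....
*.*..
*....
*..*.
....*
*....
Generation 2: 14 live cells
*.*..
...*.
*..*.
..**.
.....
..**.
.*..*
**.*.
.....
Generation 3: 15 live cells
.*.*.
*...*
.*...
.*..*
.*..*
.*..*
.....
....*
***..
Generation 4: 17 live cells
*.*.*
...*.
..***
...*.
.....
*.**.
...**
*.**.
...*.
Population at generation 4: 17

Answer: 17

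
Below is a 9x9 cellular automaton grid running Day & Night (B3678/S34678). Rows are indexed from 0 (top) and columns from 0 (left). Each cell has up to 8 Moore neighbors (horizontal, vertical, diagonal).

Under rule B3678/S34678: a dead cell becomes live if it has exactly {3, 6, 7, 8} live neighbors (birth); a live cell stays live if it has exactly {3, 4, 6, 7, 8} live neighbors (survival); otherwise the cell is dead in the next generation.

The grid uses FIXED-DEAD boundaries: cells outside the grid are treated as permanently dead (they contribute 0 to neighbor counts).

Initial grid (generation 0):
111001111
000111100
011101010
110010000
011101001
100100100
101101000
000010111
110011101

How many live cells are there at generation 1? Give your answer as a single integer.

Answer: 37

Derivation:
Simulating step by step:
Generation 0 (given above): 41 live cells
Generation 1: 37 live cells
000101110
101100101
111111000
101011100
011100000
001101000
010101000
101011110
000001100
Population at generation 1: 37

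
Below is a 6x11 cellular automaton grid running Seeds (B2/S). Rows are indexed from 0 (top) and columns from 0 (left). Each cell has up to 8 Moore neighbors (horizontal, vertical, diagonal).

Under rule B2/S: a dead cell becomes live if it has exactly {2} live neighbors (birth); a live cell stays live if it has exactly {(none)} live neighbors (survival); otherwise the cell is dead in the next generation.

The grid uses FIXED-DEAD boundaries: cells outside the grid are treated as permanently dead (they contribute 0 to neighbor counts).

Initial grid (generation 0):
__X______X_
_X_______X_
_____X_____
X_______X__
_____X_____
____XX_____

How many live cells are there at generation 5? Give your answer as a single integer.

Simulating step by step:
Generation 0 (given above): 10 live cells
Generation 1: 15 live cells
_X______X_X
__X_____X_X
XX______XX_
____XXX____
______X____
______X____
Generation 2: 14 live cells
__X____X___
___________
__XXX_X___X
XX______XX_
____X______
_____X_X___
Generation 3: 19 live cells
___________
_X__XXXX___
X____X_XX__
_______X__X
XX___XXX_X_
____X_X____
Generation 4: 11 live cells
____X__X___
X__________
_X_______X_
____X______
____X_____X
XX______X__
Generation 5: 13 live cells
___________
_X______X__
X__________
___X_X___XX
XX_X_X___X_
_________X_
Population at generation 5: 13

Answer: 13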